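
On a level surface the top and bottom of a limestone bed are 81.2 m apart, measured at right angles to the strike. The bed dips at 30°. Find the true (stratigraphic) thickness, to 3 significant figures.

True thickness t = w · sin(dip) = 81.2 × sin 30°
t = 81.2 × 0.5000 = 40.600 m

40.6 m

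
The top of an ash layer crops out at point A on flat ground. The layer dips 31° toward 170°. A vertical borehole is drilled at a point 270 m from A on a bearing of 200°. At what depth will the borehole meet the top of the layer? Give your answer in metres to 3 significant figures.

140 m

The hole lies 30° from the dip direction, so the down-dip offset is 270 × cos 30° = 233.83 m.
Depth = down-dip offset × tan(dip) = 233.83 × tan 31° = 233.83 × 0.6009
Depth = 140.50 m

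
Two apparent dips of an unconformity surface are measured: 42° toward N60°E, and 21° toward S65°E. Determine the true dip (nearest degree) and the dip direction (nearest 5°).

The two traces are lines in the plane: v₁ = (sin 60°·cos 42°, cos 60°·cos 42°, −sin 42°), v₂ = (sin 115°·cos 21°, cos 115°·cos 21°, −sin 21°).
n = v₁ × v₂ = (0.397, 0.336, 0.568) (taken with n_z > 0).
Dip δ = arctan(|n_h|/n_z) = arctan(0.520/0.568) = 42.5°.
The horizontal component of n points toward azimuth atan2(n_x, n_y) = 50°, the dip direction.

true dip 42°, dip direction 050°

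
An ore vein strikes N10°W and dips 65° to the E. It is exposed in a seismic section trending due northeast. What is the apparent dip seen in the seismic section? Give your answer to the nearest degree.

60°

The section lies 55° from the strike.
tan α = tan 65° × sin 55° = 2.1445 × 0.8192 = 1.7567
apparent dip = arctan 1.7567 = 60.35°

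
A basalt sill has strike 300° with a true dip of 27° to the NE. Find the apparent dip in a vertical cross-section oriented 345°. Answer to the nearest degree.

Angle between strike (300°) and section (345°): β = 45°.
tan α = tan 27° × sin 45° = 0.5095 × 0.7071 = 0.3603
α = arctan(0.3603) = 19.81°

20°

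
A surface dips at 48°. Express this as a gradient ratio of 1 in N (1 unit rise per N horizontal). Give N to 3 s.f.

1 : N means tan θ = 1/N, so N = 1/tan 48° = 1/1.1106

1 in 0.900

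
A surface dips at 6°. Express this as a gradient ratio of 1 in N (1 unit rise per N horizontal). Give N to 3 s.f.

1 in 9.51

1 : N means tan θ = 1/N, so N = 1/tan 6° = 1/0.1051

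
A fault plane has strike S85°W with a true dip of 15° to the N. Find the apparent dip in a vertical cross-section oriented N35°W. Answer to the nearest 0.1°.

13.1°

Angle between strike (S85°W) and section (N35°W): β = 60°.
tan α = tan 15° × sin 60° = 0.2679 × 0.8660 = 0.2321
apparent dip = arctan 0.2321 = 13.06°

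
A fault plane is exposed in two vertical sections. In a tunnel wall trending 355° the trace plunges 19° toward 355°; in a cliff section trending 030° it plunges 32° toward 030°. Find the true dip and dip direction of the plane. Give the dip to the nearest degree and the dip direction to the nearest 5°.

Each apparent-dip line lies in the plane. As unit vectors (x east, y north, z up), v₁ plunges 19°→355° and v₂ plunges 32°→030°.
The plane normal is n = v₁ × v₂ ∝ (0.260, 0.182, 0.460).
Dip δ = arctan(|n_h|/n_z) = arctan(0.317/0.460) = 34.6°.
Dip direction = azimuth of (n_x, n_y) = atan2(0.260, 0.182) = 55°.

true dip 35°, dip direction 055°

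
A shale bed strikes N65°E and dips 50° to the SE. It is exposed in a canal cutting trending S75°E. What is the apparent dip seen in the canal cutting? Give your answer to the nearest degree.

The section lies 40° from the strike.
tan(apparent dip) = tan 50° · sin 40° = 0.7660
apparent dip = arctan 0.7660 = 37.45°

37°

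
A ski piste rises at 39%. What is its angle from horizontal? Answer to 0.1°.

21.3°

tan θ = 39/100 = 0.3900
θ = arctan(0.3900) = 21.31°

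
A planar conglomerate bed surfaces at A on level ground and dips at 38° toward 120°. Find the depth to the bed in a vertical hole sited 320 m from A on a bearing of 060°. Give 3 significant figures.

The hole lies 60° from the dip direction, so the down-dip offset is 320 × cos 60° = 160.00 m.
Depth = down-dip offset × tan(dip) = 160.00 × tan 38° = 160.00 × 0.7813
Depth = 125.01 m

125 m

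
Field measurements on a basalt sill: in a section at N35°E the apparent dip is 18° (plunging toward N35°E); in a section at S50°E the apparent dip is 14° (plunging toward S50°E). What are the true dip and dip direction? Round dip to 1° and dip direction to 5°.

Represent each trace as a vector plunging at its apparent dip toward its trend (east-north-up frame): v₁ = (0.546, 0.779, -0.309), v₂ = (0.743, -0.624, -0.242).
Cross product v₁ × v₂ gives the pole to the plane: n ∝ (0.381, 0.098, 0.919).
Dip δ = arctan(|n_h|/n_z) = arctan(0.394/0.919) = 23.2°.
The horizontal component of n points toward azimuth atan2(n_x, n_y) = 76°, the dip direction.

true dip 23°, dip direction 075°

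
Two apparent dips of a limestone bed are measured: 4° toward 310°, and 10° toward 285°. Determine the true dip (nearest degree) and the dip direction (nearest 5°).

The two traces are lines in the plane: v₁ = (sin 310°·cos 4°, cos 310°·cos 4°, −sin 4°), v₂ = (sin 285°·cos 10°, cos 285°·cos 10°, −sin 10°).
The plane normal is n = v₁ × v₂ ∝ (-0.094, -0.066, 0.415).
tan δ = √(n_x²+n_y²)/n_z = 0.115/0.415, so δ = 15.4°.
The horizontal component of n points toward azimuth atan2(n_x, n_y) = 235°, the dip direction.

true dip 15°, dip direction 235°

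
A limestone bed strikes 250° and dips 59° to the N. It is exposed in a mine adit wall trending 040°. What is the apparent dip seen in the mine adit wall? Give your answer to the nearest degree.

Angle between strike (250°) and section (040°): β = 30°.
tan(apparent dip) = tan 59° · sin 30° = 0.8321
apparent dip = arctan 0.8321 = 39.77°

40°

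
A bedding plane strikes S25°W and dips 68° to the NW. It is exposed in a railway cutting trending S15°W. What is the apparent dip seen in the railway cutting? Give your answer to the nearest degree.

Angle between strike (S25°W) and section (S15°W): β = 10°.
tan(apparent dip) = tan 68° · sin 10° = 0.4298
apparent dip = arctan 0.4298 = 23.26°

23°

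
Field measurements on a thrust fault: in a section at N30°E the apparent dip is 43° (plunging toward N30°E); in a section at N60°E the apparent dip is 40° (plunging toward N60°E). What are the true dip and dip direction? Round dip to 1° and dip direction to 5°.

Represent each trace as a vector plunging at its apparent dip toward its trend (east-north-up frame): v₁ = (0.366, 0.633, -0.682), v₂ = (0.663, 0.383, -0.643).
The plane normal is n = v₁ × v₂ ∝ (0.146, 0.217, 0.280).
Dip δ = arctan(|n_h|/n_z) = arctan(0.262/0.280) = 43.1°.
Dip direction = atan2(0.146, 0.217) = 34° (azimuth of n's horizontal projection).

true dip 43°, dip direction 035°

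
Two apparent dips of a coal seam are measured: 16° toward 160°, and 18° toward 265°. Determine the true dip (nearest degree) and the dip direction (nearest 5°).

Represent each trace as a vector plunging at its apparent dip toward its trend (east-north-up frame): v₁ = (0.329, -0.903, -0.276), v₂ = (-0.947, -0.083, -0.309).
n = v₁ × v₂ = (-0.256, -0.363, 0.883) (taken with n_z > 0).
tan δ = √(n_x²+n_y²)/n_z = 0.444/0.883, so δ = 26.7°.
The horizontal component of n points toward azimuth atan2(n_x, n_y) = 215°, the dip direction.

true dip 27°, dip direction 215°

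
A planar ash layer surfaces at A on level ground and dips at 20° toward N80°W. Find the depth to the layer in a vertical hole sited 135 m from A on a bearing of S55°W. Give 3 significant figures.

The hole lies 45° from the dip direction, so the down-dip offset is 135 × cos 45° = 95.46 m.
Depth = down-dip offset × tan(dip) = 95.46 × tan 20° = 95.46 × 0.3640
Depth = 34.74 m

34.7 m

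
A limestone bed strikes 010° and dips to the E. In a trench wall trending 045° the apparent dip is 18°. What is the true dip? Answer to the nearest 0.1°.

29.5°

β = acute angle between strike 010° and section 045° = 35°.
tan δ = tan α / sin β = tan 18° / sin 35° = 0.3249 / 0.5736 = 0.5665
true dip = arctan 0.5665 = 29.53°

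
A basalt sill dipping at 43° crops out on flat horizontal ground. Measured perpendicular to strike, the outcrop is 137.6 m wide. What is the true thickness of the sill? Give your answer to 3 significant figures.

93.8 m

True thickness t = w · sin(dip) = 137.6 × sin 43°
t = 137.6 × 0.6820 = 93.843 m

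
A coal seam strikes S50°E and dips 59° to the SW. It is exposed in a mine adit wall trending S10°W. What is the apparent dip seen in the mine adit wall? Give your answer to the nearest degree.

55°

Angle between strike (S50°E) and section (S10°W): β = 60°.
tan(apparent dip) = tan 59° · sin 60° = 1.4413
apparent dip = arctan 1.4413 = 55.25°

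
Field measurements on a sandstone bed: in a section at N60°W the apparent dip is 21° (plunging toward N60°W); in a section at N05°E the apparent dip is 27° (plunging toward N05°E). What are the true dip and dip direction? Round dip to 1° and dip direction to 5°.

Represent each trace as a vector plunging at its apparent dip toward its trend (east-north-up frame): v₁ = (-0.809, 0.467, -0.358), v₂ = (0.078, 0.888, -0.454).
Cross product v₁ × v₂ gives the pole to the plane: n ∝ (-0.106, 0.395, 0.754).
Dip δ = arctan(|n_h|/n_z) = arctan(0.409/0.754) = 28.5°.
Dip direction = atan2(-0.106, 0.395) = 345° (azimuth of n's horizontal projection).

true dip 28°, dip direction 345°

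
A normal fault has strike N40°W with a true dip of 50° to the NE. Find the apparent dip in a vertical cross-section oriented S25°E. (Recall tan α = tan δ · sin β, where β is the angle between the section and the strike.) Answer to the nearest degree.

The strike is N40°W and the section trends S25°E; the acute angle between them is β = 15°.
tan α = tan 50° × sin 15° = 1.1918 × 0.2588 = 0.3084
apparent dip = arctan 0.3084 = 17.14°

17°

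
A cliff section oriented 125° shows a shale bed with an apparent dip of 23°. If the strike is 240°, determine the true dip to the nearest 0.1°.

β = acute angle between strike 240° and section 125° = 65°.
tan(true dip) = tan 23° / sin 65° = 0.4684
true dip = arctan 0.4684 = 25.10°

25.1°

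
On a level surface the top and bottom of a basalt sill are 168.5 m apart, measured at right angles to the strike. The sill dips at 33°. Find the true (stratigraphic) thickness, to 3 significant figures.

True thickness t = w · sin(dip) = 168.5 × sin 33°
t = 168.5 × 0.5446 = 91.772 m

91.8 m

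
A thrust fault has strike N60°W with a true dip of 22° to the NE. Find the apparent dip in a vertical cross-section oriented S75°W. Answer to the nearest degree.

16°

The section lies 45° from the strike.
tan α = tan 22° × sin 45° = 0.4040 × 0.7071 = 0.2857
α = arctan(0.2857) = 15.94°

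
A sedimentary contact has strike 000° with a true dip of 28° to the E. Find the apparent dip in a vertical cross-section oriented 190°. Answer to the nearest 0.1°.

The section lies 10° from the strike.
tan(apparent dip) = tan 28° · sin 10° = 0.0923
α = arctan(0.0923) = 5.28°

5.3°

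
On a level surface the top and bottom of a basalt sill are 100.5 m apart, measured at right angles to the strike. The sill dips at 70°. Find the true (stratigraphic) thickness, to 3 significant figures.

94.4 m

True thickness t = w · sin(dip) = 100.5 × sin 70°
t = 100.5 × 0.9397 = 94.439 m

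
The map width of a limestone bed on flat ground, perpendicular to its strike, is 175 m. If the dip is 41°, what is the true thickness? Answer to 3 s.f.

True thickness t = w · sin(dip) = 175 × sin 41°
t = 175 × 0.6561 = 114.810 m

115 m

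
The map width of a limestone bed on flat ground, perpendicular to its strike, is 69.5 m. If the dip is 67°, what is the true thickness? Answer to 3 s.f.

64.0 m

True thickness t = w · sin(dip) = 69.5 × sin 67°
t = 69.5 × 0.9205 = 63.975 m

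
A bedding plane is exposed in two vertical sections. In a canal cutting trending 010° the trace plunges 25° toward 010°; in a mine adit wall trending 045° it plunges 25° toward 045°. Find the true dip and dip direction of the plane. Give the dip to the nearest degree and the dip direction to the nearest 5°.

Each apparent-dip line lies in the plane. As unit vectors (x east, y north, z up), v₁ plunges 25°→010° and v₂ plunges 25°→045°.
n = v₁ × v₂ = (0.106, 0.204, 0.471) (taken with n_z > 0).
Dip δ = arctan(|n_h|/n_z) = arctan(0.230/0.471) = 26.1°.
The horizontal component of n points toward azimuth atan2(n_x, n_y) = 28°, the dip direction.

true dip 26°, dip direction 030°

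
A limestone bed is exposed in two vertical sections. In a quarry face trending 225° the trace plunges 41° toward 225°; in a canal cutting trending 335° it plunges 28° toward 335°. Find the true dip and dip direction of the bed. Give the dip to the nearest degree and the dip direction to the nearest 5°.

The two traces are lines in the plane: v₁ = (sin 225°·cos 41°, cos 225°·cos 41°, −sin 41°), v₂ = (sin 335°·cos 28°, cos 335°·cos 28°, −sin 28°).
The plane normal is n = v₁ × v₂ ∝ (-0.776, 0.006, 0.626).
Dip δ = arctan(|n_h|/n_z) = arctan(0.776/0.626) = 51.1°.
Dip direction = atan2(-0.776, 0.006) = 270° (azimuth of n's horizontal projection).

true dip 51°, dip direction 270°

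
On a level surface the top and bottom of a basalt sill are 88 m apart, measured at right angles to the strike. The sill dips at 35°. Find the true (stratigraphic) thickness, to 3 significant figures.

True thickness t = w · sin(dip) = 88 × sin 35°
t = 88 × 0.5736 = 50.475 m

50.5 m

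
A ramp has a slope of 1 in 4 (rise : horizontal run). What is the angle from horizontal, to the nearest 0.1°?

tan θ = 1/4 = 0.2500
θ = arctan(0.2500) = 14.04°

14.0°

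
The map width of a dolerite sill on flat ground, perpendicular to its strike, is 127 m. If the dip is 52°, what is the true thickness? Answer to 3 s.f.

100 m

True thickness t = w · sin(dip) = 127 × sin 52°
t = 127 × 0.7880 = 100.077 m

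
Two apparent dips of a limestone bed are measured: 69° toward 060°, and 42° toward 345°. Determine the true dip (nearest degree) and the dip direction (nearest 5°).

The two traces are lines in the plane: v₁ = (sin 60°·cos 69°, cos 60°·cos 69°, −sin 69°), v₂ = (sin 345°·cos 42°, cos 345°·cos 42°, −sin 42°).
Cross product v₁ × v₂ gives the pole to the plane: n ∝ (0.550, 0.387, 0.257).
tan δ = √(n_x²+n_y²)/n_z = 0.673/0.257, so δ = 69.1°.
Dip direction = atan2(0.550, 0.387) = 55° (azimuth of n's horizontal projection).

true dip 69°, dip direction 055°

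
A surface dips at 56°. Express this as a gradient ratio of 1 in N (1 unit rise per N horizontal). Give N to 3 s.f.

1 in 0.675

1 : N means tan θ = 1/N, so N = 1/tan 56° = 1/1.4826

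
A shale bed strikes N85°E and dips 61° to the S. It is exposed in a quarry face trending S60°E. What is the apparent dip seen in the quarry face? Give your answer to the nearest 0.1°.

46.0°

The strike is N85°E and the section trends S60°E; the acute angle between them is β = 35°.
tan(apparent dip) = tan 61° · sin 35° = 1.0348
apparent dip = arctan 1.0348 = 45.98°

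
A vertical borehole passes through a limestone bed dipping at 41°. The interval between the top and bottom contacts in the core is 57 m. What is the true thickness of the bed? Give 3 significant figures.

43.0 m

True thickness t = h · cos(dip) = 57 × cos 41°
t = 57 × 0.7547 = 43.018 m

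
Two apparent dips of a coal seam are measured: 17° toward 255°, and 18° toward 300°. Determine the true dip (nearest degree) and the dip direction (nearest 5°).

true dip 19°, dip direction 280°

The two traces are lines in the plane: v₁ = (sin 255°·cos 17°, cos 255°·cos 17°, −sin 17°), v₂ = (sin 300°·cos 18°, cos 300°·cos 18°, −sin 18°).
Cross product v₁ × v₂ gives the pole to the plane: n ∝ (-0.216, 0.045, 0.643).
True dip = arccos(n_z / |n|) = arccos(0.9461) = 18.9°.
The horizontal component of n points toward azimuth atan2(n_x, n_y) = 282°, the dip direction.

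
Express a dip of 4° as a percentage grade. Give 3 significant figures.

grade % = 100 × tan 4° = 100 × 0.0699

6.99%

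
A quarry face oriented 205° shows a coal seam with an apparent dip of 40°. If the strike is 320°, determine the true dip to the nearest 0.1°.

The section is 65° from the strike.
tan(true dip) = tan 40° / sin 65° = 0.9258
true dip = arctan 0.9258 = 42.79°

42.8°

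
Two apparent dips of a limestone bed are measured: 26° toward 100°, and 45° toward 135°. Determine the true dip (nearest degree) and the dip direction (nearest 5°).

true dip 49°, dip direction 165°

The two traces are lines in the plane: v₁ = (sin 100°·cos 26°, cos 100°·cos 26°, −sin 26°), v₂ = (sin 135°·cos 45°, cos 135°·cos 45°, −sin 45°).
n = v₁ × v₂ = (0.109, -0.407, 0.365) (taken with n_z > 0).
True dip = arccos(n_z / |n|) = arccos(0.6546) = 49.1°.
Dip direction = azimuth of (n_x, n_y) = atan2(0.109, -0.407) = 165°.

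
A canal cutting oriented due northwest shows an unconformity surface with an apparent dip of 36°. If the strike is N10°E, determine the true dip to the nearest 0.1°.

41.6°

β = acute angle between strike N10°E and section due northwest = 55°.
tan δ = tan α / sin β = tan 36° / sin 55° = 0.7265 / 0.8192 = 0.8869
δ = arctan(0.8869) = 41.57°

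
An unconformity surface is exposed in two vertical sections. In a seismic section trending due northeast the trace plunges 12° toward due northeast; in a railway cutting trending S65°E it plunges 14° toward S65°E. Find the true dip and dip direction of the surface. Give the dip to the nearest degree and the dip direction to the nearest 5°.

Each apparent-dip line lies in the plane. As unit vectors (x east, y north, z up), v₁ plunges 12°→due northeast and v₂ plunges 14°→S65°E.
The plane normal is n = v₁ × v₂ ∝ (0.253, 0.016, 0.892).
tan δ = √(n_x²+n_y²)/n_z = 0.253/0.892, so δ = 15.8°.
The horizontal component of n points toward azimuth atan2(n_x, n_y) = 86°, the dip direction.

true dip 16°, dip direction 085°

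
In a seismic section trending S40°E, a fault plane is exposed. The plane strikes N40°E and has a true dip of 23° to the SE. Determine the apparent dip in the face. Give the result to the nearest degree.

23°

The section lies 80° from the strike.
tan(apparent dip) = tan 23° · sin 80° = 0.4180
apparent dip = arctan 0.4180 = 22.69°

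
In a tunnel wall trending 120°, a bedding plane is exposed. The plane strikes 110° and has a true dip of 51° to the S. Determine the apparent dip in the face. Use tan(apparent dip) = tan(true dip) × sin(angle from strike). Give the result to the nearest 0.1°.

12.1°

The section lies 10° from the strike.
tan α = tan 51° × sin 10° = 1.2349 × 0.1736 = 0.2144
apparent dip = arctan 0.2144 = 12.10°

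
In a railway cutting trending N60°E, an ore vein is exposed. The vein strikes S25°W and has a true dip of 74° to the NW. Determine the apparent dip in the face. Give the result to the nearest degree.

The strike is S25°W and the section trends N60°E; the acute angle between them is β = 35°.
tan(apparent dip) = tan 74° · sin 35° = 2.0003
apparent dip = arctan 2.0003 = 63.44°

63°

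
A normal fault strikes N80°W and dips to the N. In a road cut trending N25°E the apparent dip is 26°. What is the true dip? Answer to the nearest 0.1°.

The section is 75° from the strike.
tan(true dip) = tan 26° / sin 75° = 0.5049
δ = arctan(0.5049) = 26.79°

26.8°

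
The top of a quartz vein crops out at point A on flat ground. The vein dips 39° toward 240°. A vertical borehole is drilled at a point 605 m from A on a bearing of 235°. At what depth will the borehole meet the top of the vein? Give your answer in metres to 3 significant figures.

The hole lies 5° from the dip direction, so the down-dip offset is 605 × cos 5° = 602.70 m.
Depth = down-dip offset × tan(dip) = 602.70 × tan 39° = 602.70 × 0.8098
Depth = 488.06 m

488 m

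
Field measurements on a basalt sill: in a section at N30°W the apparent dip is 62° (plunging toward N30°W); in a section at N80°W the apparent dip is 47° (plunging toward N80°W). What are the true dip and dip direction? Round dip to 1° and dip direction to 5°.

Each apparent-dip line lies in the plane. As unit vectors (x east, y north, z up), v₁ plunges 62°→N30°W and v₂ plunges 47°→N80°W.
Cross product v₁ × v₂ gives the pole to the plane: n ∝ (-0.193, 0.421, 0.245).
Dip δ = arctan(|n_h|/n_z) = arctan(0.463/0.245) = 62.1°.
Dip direction = atan2(-0.193, 0.421) = 335° (azimuth of n's horizontal projection).

true dip 62°, dip direction 335°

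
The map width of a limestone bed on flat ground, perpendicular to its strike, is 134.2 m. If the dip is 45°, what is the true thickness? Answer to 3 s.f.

94.9 m

True thickness t = w · sin(dip) = 134.2 × sin 45°
t = 134.2 × 0.7071 = 94.894 m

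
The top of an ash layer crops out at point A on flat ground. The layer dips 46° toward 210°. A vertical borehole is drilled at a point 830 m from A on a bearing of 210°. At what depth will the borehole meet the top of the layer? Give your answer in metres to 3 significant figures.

859 m

The hole is directly down-dip from the outcrop, so the down-dip offset is 830 m.
Depth = down-dip offset × tan(dip) = 830.00 × tan 46° = 830.00 × 1.0355
Depth = 859.49 m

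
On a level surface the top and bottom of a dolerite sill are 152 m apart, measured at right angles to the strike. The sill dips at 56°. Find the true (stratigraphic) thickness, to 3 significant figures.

126 m

True thickness t = w · sin(dip) = 152 × sin 56°
t = 152 × 0.8290 = 126.014 m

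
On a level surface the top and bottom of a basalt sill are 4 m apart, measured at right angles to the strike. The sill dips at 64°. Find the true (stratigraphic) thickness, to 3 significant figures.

3.60 m

True thickness t = w · sin(dip) = 4 × sin 64°
t = 4 × 0.8988 = 3.595 m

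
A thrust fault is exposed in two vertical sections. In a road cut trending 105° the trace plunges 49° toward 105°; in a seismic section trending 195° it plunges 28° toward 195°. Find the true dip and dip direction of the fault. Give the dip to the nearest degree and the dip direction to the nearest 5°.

true dip 52°, dip direction 130°

Represent each trace as a vector plunging at its apparent dip toward its trend (east-north-up frame): v₁ = (0.634, -0.170, -0.755), v₂ = (-0.229, -0.853, -0.469).
Cross product v₁ × v₂ gives the pole to the plane: n ∝ (0.564, -0.470, 0.579).
Dip δ = arctan(|n_h|/n_z) = arctan(0.734/0.579) = 51.7°.
The horizontal component of n points toward azimuth atan2(n_x, n_y) = 130°, the dip direction.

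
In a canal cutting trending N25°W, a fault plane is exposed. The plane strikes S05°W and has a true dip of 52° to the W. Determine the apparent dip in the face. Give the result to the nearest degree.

The strike is S05°W and the section trends N25°W; the acute angle between them is β = 30°.
tan α = tan 52° × sin 30° = 1.2799 × 0.5000 = 0.6400
apparent dip = arctan 0.6400 = 32.62°

33°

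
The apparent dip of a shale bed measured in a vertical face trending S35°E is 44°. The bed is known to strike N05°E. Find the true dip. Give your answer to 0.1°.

The section is 40° from the strike.
tan(true dip) = tan 44° / sin 40° = 1.5023
true dip = arctan 1.5023 = 56.35°

56.4°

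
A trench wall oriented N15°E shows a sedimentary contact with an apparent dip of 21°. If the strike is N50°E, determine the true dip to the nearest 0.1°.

33.8°

β = acute angle between strike N50°E and section N15°E = 35°.
tan δ = tan α / sin β = tan 21° / sin 35° = 0.3839 / 0.5736 = 0.6692
true dip = arctan 0.6692 = 33.79°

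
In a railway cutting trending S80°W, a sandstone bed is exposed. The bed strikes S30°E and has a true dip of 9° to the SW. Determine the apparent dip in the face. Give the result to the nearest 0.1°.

8.5°

The section lies 70° from the strike.
tan α = tan 9° × sin 70° = 0.1584 × 0.9397 = 0.1488
apparent dip = arctan 0.1488 = 8.47°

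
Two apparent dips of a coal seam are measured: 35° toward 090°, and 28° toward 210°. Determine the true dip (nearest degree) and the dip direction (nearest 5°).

Each apparent-dip line lies in the plane. As unit vectors (x east, y north, z up), v₁ plunges 35°→090° and v₂ plunges 28°→210°.
Cross product v₁ × v₂ gives the pole to the plane: n ∝ (0.439, -0.638, 0.626).
Dip δ = arctan(|n_h|/n_z) = arctan(0.774/0.626) = 51.0°.
Dip direction = azimuth of (n_x, n_y) = atan2(0.439, -0.638) = 145°.

true dip 51°, dip direction 145°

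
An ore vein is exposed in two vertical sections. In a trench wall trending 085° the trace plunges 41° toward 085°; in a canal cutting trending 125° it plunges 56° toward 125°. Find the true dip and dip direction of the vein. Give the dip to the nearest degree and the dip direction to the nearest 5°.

Represent each trace as a vector plunging at its apparent dip toward its trend (east-north-up frame): v₁ = (0.752, 0.066, -0.656), v₂ = (0.458, -0.321, -0.829).
The plane normal is n = v₁ × v₂ ∝ (0.265, -0.323, 0.271).
True dip = arccos(n_z / |n|) = arccos(0.5448) = 57.0°.
The horizontal component of n points toward azimuth atan2(n_x, n_y) = 141°, the dip direction.

true dip 57°, dip direction 140°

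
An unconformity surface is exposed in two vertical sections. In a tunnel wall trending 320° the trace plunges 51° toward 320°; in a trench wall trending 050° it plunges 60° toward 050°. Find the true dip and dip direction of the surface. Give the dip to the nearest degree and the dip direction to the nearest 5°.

true dip 65°, dip direction 015°

Each apparent-dip line lies in the plane. As unit vectors (x east, y north, z up), v₁ plunges 51°→320° and v₂ plunges 60°→050°.
The plane normal is n = v₁ × v₂ ∝ (0.168, 0.648, 0.315).
Dip δ = arctan(|n_h|/n_z) = arctan(0.669/0.315) = 64.8°.
Dip direction = azimuth of (n_x, n_y) = atan2(0.168, 0.648) = 15°.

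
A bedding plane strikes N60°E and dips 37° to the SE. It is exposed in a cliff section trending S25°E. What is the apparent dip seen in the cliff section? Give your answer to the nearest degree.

37°

Angle between strike (N60°E) and section (S25°E): β = 85°.
tan α = tan 37° × sin 85° = 0.7536 × 0.9962 = 0.7507
apparent dip = arctan 0.7507 = 36.90°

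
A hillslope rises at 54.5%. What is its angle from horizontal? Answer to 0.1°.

tan θ = 54.5/100 = 0.5450
θ = arctan(0.5450) = 28.59°

28.6°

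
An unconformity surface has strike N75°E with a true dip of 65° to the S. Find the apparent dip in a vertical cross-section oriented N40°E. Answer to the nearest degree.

51°

Angle between strike (N75°E) and section (N40°E): β = 35°.
tan(apparent dip) = tan 65° · sin 35° = 1.2300
apparent dip = arctan 1.2300 = 50.89°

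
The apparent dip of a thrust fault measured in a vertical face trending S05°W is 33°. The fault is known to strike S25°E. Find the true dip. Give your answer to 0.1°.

52.4°

β = acute angle between strike S25°E and section S05°W = 30°.
tan δ = tan α / sin β = tan 33° / sin 30° = 0.6494 / 0.5000 = 1.2988
δ = arctan(1.2988) = 52.41°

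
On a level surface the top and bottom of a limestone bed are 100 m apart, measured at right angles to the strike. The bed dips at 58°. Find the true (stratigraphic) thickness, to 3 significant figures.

True thickness t = w · sin(dip) = 100 × sin 58°
t = 100 × 0.8480 = 84.805 m

84.8 m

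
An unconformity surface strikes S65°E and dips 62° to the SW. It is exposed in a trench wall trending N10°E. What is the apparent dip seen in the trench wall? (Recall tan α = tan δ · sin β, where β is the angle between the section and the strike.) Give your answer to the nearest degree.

61°

The strike is S65°E and the section trends N10°E; the acute angle between them is β = 75°.
tan(apparent dip) = tan 62° · sin 75° = 1.8166
α = arctan(1.8166) = 61.17°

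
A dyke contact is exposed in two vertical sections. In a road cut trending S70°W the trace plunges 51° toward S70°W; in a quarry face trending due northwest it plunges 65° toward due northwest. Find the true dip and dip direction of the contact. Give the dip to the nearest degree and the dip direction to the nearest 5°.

Represent each trace as a vector plunging at its apparent dip toward its trend (east-north-up frame): v₁ = (-0.591, -0.215, -0.777), v₂ = (-0.299, 0.299, -0.906).
The plane normal is n = v₁ × v₂ ∝ (-0.427, 0.304, 0.241).
tan δ = √(n_x²+n_y²)/n_z = 0.524/0.241, so δ = 65.3°.
The horizontal component of n points toward azimuth atan2(n_x, n_y) = 305°, the dip direction.

true dip 65°, dip direction 305°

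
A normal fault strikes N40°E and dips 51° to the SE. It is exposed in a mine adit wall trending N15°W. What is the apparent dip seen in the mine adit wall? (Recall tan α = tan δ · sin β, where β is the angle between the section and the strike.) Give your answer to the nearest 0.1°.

Angle between strike (N40°E) and section (N15°W): β = 55°.
tan α = tan 51° × sin 55° = 1.2349 × 0.8192 = 1.0116
α = arctan(1.0116) = 45.33°

45.3°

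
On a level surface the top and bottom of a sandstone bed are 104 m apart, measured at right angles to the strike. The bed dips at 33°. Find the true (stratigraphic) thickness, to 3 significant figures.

56.6 m

True thickness t = w · sin(dip) = 104 × sin 33°
t = 104 × 0.5446 = 56.642 m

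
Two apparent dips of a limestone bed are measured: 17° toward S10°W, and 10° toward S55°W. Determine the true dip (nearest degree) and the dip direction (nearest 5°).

The two traces are lines in the plane: v₁ = (sin 190°·cos 17°, cos 190°·cos 17°, −sin 17°), v₂ = (sin 235°·cos 10°, cos 235°·cos 10°, −sin 10°).
The plane normal is n = v₁ × v₂ ∝ (0.002, -0.207, 0.666).
tan δ = √(n_x²+n_y²)/n_z = 0.207/0.666, so δ = 17.3°.
The horizontal component of n points toward azimuth atan2(n_x, n_y) = 180°, the dip direction.

true dip 17°, dip direction 180°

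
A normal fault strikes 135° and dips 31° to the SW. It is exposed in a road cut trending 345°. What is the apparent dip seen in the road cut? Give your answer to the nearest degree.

Angle between strike (135°) and section (345°): β = 30°.
tan α = tan 31° × sin 30° = 0.6009 × 0.5000 = 0.3004
α = arctan(0.3004) = 16.72°

17°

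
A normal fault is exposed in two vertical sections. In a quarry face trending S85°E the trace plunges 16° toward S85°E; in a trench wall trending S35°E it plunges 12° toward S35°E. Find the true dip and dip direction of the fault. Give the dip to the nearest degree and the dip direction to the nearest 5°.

Represent each trace as a vector plunging at its apparent dip toward its trend (east-north-up frame): v₁ = (0.958, -0.084, -0.276), v₂ = (0.561, -0.801, -0.208).
n = v₁ × v₂ = (0.203, -0.044, 0.720) (taken with n_z > 0).
True dip = arccos(n_z / |n|) = arccos(0.9607) = 16.1°.
Dip direction = atan2(0.203, -0.044) = 102° (azimuth of n's horizontal projection).

true dip 16°, dip direction 100°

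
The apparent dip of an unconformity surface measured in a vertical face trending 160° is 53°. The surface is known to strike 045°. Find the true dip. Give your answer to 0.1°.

55.7°

β = acute angle between strike 045° and section 160° = 65°.
tan(true dip) = tan 53° / sin 65° = 1.4642
δ = arctan(1.4642) = 55.67°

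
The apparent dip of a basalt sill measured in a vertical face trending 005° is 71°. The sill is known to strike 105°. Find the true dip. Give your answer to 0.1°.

The section is 80° from the strike.
tan δ = tan α / sin β = tan 71° / sin 80° = 2.9042 / 0.9848 = 2.9490
true dip = arctan 2.9490 = 71.27°

71.3°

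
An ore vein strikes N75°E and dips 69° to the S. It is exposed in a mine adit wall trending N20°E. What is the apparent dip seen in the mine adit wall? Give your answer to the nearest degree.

65°

The strike is N75°E and the section trends N20°E; the acute angle between them is β = 55°.
tan(apparent dip) = tan 69° · sin 55° = 2.1340
α = arctan(2.1340) = 64.89°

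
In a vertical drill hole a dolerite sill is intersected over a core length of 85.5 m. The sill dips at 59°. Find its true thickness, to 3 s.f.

True thickness t = h · cos(dip) = 85.5 × cos 59°
t = 85.5 × 0.5150 = 44.036 m

44.0 m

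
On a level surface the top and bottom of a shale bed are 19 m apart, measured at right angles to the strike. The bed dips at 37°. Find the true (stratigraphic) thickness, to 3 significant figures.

True thickness t = w · sin(dip) = 19 × sin 37°
t = 19 × 0.6018 = 11.434 m

11.4 m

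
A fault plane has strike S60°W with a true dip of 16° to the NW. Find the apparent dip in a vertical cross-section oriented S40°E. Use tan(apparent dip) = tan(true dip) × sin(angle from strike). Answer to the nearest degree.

16°

Angle between strike (S60°W) and section (S40°E): β = 80°.
tan α = tan 16° × sin 80° = 0.2867 × 0.9848 = 0.2824
α = arctan(0.2824) = 15.77°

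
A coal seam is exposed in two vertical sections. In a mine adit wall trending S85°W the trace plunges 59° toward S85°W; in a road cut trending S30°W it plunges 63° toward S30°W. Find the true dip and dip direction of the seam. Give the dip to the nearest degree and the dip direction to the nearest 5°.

The two traces are lines in the plane: v₁ = (sin 265°·cos 59°, cos 265°·cos 59°, −sin 59°), v₂ = (sin 210°·cos 63°, cos 210°·cos 63°, −sin 63°).
Cross product v₁ × v₂ gives the pole to the plane: n ∝ (-0.297, -0.263, 0.192).
tan δ = √(n_x²+n_y²)/n_z = 0.396/0.192, so δ = 64.2°.
Dip direction = azimuth of (n_x, n_y) = atan2(-0.297, -0.263) = 229°.

true dip 64°, dip direction 230°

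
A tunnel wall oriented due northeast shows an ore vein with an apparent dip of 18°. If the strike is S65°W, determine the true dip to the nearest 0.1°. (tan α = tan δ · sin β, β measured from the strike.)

43.5°

β = acute angle between strike S65°W and section due northeast = 20°.
tan δ = tan α / sin β = tan 18° / sin 20° = 0.3249 / 0.3420 = 0.9500
true dip = arctan 0.9500 = 43.53°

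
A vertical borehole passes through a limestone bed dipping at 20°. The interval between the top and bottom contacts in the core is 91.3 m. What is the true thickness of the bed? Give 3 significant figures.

85.8 m

True thickness t = h · cos(dip) = 91.3 × cos 20°
t = 91.3 × 0.9397 = 85.794 m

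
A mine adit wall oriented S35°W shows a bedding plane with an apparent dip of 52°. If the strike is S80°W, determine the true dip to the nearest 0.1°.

61.1°

β = acute angle between strike S80°W and section S35°W = 45°.
tan(true dip) = tan 52° / sin 45° = 1.8101
true dip = arctan 1.8101 = 61.08°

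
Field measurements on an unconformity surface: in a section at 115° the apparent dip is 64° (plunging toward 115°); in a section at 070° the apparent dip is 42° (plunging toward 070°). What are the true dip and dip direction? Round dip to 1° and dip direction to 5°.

Represent each trace as a vector plunging at its apparent dip toward its trend (east-north-up frame): v₁ = (0.397, -0.185, -0.899), v₂ = (0.698, 0.254, -0.669).
Cross product v₁ × v₂ gives the pole to the plane: n ∝ (0.352, -0.362, 0.230).
Dip δ = arctan(|n_h|/n_z) = arctan(0.505/0.230) = 65.5°.
The horizontal component of n points toward azimuth atan2(n_x, n_y) = 136°, the dip direction.

true dip 65°, dip direction 135°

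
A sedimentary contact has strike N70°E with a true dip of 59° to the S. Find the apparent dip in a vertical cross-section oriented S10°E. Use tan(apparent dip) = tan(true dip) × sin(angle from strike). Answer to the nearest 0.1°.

58.6°

Angle between strike (N70°E) and section (S10°E): β = 80°.
tan α = tan 59° × sin 80° = 1.6643 × 0.9848 = 1.6390
apparent dip = arctan 1.6390 = 58.61°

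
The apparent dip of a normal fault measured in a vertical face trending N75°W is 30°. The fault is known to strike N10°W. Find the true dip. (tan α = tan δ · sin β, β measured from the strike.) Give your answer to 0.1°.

32.5°

β = acute angle between strike N10°W and section N75°W = 65°.
tan(true dip) = tan 30° / sin 65° = 0.6370
δ = arctan(0.6370) = 32.50°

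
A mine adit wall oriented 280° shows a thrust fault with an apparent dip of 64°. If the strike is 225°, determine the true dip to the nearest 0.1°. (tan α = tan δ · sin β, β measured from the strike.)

β = acute angle between strike 225° and section 280° = 55°.
tan(true dip) = tan 64° / sin 55° = 2.5030
true dip = arctan 2.5030 = 68.22°

68.2°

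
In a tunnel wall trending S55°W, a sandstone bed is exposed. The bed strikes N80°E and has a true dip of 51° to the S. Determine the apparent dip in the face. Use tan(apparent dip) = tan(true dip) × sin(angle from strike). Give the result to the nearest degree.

28°

Angle between strike (N80°E) and section (S55°W): β = 25°.
tan(apparent dip) = tan 51° · sin 25° = 0.5219
α = arctan(0.5219) = 27.56°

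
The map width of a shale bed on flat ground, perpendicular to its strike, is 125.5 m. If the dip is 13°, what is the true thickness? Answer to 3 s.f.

True thickness t = w · sin(dip) = 125.5 × sin 13°
t = 125.5 × 0.2250 = 28.231 m

28.2 m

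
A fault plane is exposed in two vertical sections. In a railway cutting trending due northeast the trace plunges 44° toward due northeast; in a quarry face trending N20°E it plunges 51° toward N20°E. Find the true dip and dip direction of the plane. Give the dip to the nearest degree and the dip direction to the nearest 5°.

Represent each trace as a vector plunging at its apparent dip toward its trend (east-north-up frame): v₁ = (0.509, 0.509, -0.695), v₂ = (0.215, 0.591, -0.777).
The plane normal is n = v₁ × v₂ ∝ (0.016, 0.246, 0.191).
tan δ = √(n_x²+n_y²)/n_z = 0.246/0.191, so δ = 52.2°.
Dip direction = atan2(0.016, 0.246) = 4° (azimuth of n's horizontal projection).

true dip 52°, dip direction 005°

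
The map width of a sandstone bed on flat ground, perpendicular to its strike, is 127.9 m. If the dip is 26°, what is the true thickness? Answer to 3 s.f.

56.1 m

True thickness t = w · sin(dip) = 127.9 × sin 26°
t = 127.9 × 0.4384 = 56.068 m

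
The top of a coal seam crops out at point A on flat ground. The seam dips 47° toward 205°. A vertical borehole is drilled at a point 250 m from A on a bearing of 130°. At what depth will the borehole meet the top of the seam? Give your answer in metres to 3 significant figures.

69.4 m

The hole lies 75° from the dip direction, so the down-dip offset is 250 × cos 75° = 64.70 m.
Depth = down-dip offset × tan(dip) = 64.70 × tan 47° = 64.70 × 1.0724
Depth = 69.39 m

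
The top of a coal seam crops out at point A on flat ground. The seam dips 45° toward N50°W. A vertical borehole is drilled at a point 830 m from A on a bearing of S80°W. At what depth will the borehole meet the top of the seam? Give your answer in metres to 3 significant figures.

The hole lies 50° from the dip direction, so the down-dip offset is 830 × cos 50° = 533.51 m.
Depth = down-dip offset × tan(dip) = 533.51 × tan 45° = 533.51 × 1.0000
Depth = 533.51 m

534 m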